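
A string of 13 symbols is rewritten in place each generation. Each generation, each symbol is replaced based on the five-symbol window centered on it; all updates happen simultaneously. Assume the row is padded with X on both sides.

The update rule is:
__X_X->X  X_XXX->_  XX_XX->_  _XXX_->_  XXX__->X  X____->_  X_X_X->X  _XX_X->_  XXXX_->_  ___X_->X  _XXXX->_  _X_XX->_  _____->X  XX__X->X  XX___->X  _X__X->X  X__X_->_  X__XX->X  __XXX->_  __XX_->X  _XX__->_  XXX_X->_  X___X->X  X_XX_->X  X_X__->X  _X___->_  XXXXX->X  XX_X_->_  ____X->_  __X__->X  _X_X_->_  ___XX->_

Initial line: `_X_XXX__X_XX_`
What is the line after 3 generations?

_X_X_XX_X___X

generation 1: _X___XX_X_X__
generation 2: _X_X_X__X_XXX
generation 3: _X_X_XX_X___X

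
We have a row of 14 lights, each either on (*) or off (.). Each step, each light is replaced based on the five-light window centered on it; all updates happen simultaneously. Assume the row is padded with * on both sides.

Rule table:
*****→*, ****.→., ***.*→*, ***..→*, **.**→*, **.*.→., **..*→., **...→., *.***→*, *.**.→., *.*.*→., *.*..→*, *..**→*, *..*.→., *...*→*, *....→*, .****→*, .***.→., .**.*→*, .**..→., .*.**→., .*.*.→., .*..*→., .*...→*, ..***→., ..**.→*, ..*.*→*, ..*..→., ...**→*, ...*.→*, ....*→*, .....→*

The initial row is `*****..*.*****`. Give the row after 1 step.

***.*..*.*****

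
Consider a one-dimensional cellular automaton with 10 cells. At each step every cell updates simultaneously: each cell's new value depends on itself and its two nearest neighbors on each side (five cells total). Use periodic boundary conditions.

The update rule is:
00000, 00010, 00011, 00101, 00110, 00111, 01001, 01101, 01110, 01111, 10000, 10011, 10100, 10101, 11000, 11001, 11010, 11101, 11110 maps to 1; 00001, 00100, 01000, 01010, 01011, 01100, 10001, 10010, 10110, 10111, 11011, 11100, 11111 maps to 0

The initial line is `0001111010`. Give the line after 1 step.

1011111110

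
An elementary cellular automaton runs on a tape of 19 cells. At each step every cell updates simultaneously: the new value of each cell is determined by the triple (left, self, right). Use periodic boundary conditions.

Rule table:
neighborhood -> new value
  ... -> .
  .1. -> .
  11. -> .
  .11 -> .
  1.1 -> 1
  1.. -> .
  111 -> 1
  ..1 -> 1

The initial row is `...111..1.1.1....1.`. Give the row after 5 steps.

step 1: ..1.1..1.1.1....1..
step 2: .1.1..1.1.1....1...
step 3: 1.1..1.1.1....1....
step 4: .1..1.1.1....1....1
step 5: 1..1.1.1....1....1.

1..1.1.1....1....1.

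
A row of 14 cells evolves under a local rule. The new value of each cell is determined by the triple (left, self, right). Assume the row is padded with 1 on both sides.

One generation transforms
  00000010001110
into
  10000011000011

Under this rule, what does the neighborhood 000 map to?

0

At position 1 the neighborhood is 000; the next row has 0 there.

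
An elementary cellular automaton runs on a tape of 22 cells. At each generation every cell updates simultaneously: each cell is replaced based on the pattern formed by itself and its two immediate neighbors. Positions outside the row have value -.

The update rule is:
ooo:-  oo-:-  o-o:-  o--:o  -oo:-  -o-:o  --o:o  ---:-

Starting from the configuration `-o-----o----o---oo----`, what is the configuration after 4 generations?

ooo---ooo--ooo-o--o---
---o-o---oo----ooooo--
--oo-oo-o--o--o-----o-
-o------oooooooo---ooo

-o------oooooooo---ooo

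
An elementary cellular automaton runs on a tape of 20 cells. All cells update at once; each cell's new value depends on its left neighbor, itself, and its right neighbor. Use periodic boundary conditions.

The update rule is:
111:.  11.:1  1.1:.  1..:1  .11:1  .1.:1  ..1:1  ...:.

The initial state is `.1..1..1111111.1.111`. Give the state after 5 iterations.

iteration 1: .1111111.....1.1.1.1
iteration 2: .1.....11...11.1.1.1
iteration 3: .11...1111.111.1.1.1
iteration 4: .111.11..1.1.1.1.1.1
iteration 5: .1.1.11111.1.1.1.1.1

.1.1.11111.1.1.1.1.1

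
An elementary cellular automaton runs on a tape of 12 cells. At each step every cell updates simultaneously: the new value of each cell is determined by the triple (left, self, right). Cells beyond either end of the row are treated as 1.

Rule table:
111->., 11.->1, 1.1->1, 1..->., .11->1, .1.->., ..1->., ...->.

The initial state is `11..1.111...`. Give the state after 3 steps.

.1...11.1...
1....111....
1....1.1....

1....1.1....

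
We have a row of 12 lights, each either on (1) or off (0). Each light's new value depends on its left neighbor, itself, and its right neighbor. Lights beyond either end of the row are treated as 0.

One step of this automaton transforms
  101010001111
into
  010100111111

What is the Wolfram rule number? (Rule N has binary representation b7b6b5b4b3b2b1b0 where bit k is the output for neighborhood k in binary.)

position 9: 111 → 1  (bit 7 = 1)
position 11: 110 → 1  (bit 6 = 1)
position 1: 101 → 1  (bit 5 = 1)
position 5: 100 → 0  (bit 4 = 0)
position 8: 011 → 1  (bit 3 = 1)
position 0: 010 → 0  (bit 2 = 0)
position 7: 001 → 1  (bit 1 = 1)
position 6: 000 → 1  (bit 0 = 1)
bits b7..b0 = 11101011 = 235

235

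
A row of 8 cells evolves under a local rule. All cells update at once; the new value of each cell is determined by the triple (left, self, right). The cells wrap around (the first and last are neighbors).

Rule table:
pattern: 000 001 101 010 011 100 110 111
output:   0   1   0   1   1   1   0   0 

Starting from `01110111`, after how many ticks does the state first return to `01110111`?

01000100
11101110
10001000
11011101
00010001
10111011
00100010
01110111

8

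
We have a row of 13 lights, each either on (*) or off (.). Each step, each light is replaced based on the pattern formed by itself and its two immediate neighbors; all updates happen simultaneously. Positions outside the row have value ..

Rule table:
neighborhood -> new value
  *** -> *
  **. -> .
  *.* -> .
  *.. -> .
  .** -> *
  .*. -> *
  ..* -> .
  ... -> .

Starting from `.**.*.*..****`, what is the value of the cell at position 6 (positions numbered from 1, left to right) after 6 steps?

.*..*.*..***.
.*..*.*..**..
.*..*.*..*...
.*..*.*..*...  (fixed point — unchanged through step 6)
position 6 holds .

.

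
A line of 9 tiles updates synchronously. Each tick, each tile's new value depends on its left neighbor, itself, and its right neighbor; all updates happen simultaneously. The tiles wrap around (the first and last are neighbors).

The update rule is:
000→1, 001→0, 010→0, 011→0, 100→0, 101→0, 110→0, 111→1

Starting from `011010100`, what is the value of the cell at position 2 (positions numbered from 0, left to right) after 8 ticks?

1

000000001
011111100
001111001
000110000
110000111
100110011
000000001  (repeats tick 1; period 6)
tick 8: 011111100
position 2 holds 1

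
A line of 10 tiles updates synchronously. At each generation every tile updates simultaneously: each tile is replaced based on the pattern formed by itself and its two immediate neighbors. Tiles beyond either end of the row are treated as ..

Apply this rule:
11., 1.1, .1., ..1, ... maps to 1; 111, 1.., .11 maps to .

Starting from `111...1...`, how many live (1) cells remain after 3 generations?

5

..1.111.11
1111..11.1
...1.1.111
count of 1: 5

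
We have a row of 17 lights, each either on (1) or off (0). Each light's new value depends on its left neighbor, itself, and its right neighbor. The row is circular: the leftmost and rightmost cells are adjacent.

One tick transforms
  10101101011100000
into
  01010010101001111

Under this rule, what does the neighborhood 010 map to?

At position 0 the neighborhood is 010; the next row has 0 there.

0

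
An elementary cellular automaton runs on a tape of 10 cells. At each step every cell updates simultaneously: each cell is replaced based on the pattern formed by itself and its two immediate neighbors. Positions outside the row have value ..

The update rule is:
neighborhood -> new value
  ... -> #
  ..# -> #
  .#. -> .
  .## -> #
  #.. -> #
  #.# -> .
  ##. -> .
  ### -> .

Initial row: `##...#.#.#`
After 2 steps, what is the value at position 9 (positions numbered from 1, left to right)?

#.###.....
..#..#####
position 9 holds #

#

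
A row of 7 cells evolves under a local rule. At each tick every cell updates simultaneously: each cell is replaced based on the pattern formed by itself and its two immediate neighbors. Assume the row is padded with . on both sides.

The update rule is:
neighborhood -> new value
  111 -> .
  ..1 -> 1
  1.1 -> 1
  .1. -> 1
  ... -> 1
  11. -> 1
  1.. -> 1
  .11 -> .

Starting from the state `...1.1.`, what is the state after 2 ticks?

......1

1111111
......1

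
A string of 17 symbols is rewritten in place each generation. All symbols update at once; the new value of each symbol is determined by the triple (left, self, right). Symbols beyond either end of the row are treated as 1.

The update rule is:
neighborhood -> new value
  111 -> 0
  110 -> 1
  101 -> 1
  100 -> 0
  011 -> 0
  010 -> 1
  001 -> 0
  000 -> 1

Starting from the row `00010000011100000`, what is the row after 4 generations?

01010111000101110
11111001010110011
00001001111010000
01101000001110110

01101000001110110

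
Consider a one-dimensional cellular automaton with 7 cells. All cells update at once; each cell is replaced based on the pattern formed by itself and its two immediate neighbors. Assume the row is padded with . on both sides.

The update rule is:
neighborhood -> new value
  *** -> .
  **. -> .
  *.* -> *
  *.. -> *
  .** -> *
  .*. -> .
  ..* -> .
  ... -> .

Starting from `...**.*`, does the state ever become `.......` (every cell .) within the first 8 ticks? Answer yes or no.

yes

...*.*.
....*.*
.....*.
......*
.......
all cells are . at tick 5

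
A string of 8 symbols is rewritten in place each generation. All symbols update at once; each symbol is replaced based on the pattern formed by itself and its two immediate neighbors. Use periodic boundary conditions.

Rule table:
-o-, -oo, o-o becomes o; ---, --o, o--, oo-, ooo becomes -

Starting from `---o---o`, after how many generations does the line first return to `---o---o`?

1

---o---o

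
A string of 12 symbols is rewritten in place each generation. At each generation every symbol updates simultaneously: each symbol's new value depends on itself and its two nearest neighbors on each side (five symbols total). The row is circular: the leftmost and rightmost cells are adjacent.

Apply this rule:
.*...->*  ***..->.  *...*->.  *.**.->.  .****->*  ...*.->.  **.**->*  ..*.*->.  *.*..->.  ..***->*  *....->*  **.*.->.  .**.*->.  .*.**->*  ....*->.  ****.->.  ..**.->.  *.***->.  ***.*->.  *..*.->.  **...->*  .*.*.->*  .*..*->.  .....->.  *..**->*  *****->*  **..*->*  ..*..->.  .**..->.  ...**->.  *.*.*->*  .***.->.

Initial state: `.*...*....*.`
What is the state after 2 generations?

...*....**..

..*...**....
...*....**..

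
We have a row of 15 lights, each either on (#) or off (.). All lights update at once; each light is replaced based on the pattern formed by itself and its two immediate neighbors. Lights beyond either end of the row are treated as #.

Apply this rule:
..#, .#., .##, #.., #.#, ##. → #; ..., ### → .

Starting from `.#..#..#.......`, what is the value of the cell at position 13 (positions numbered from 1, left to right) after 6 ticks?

.

tick 1: #########.....#
tick 2: ........##...##
tick 3: #......####.##.
tick 4: ##....##..#####
tick 5: .##..######....
tick 6: ######....##..#
position 13 holds .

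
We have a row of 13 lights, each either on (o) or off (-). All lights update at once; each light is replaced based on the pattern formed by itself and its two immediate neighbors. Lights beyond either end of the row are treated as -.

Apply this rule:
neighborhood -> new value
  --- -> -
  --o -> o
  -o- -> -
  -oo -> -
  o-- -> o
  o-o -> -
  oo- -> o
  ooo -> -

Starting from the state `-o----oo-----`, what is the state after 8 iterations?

-----o---o--o

iteration 1: o-o--o-oo----
iteration 2: ---oo---oo---
iteration 3: --o-oo-o-oo--
iteration 4: -o---o----oo-
iteration 5: o-o-o-o--o-oo
iteration 6: -------oo---o
iteration 7: ------o-oo-o-
iteration 8: -----o---o--o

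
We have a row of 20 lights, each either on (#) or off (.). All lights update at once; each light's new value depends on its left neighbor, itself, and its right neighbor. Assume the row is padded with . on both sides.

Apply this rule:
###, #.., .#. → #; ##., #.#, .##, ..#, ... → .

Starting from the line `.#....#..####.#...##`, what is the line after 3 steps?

...##...##..##..##..

.##...##..##..##....
...#....#...#...#...
...##...##..##..##..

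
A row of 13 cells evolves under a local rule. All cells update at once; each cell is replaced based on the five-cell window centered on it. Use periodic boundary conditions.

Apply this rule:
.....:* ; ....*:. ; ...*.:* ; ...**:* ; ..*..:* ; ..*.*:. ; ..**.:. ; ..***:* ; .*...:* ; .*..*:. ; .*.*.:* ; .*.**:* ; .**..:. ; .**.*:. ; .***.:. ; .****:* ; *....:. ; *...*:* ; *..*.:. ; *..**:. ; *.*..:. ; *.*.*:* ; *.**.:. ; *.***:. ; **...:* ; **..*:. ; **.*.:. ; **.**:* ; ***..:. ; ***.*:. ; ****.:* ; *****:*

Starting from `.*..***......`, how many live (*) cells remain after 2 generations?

3

generation 1: **..*..*.***.
generation 2: ....*...*...*
count of *: 3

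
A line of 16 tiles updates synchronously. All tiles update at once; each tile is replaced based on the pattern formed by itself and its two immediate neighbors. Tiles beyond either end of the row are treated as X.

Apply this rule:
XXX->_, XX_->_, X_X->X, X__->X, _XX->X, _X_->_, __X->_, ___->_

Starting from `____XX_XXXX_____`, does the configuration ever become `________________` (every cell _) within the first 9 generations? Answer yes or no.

no

X___X_XX___X____
_X___XX_X___X___
X_X__X_X_X___X__
_X_X__X_X_X___X_
X_X_X__X_X_X___X
_X_X_X__X_X_X__X
X_X_X_X__X_X_X_X
_X_X_X_X__X_X_XX
X_X_X_X_X__X_XX_
generation 9 is X_X_X_X_X__X_XX_, still not uniform _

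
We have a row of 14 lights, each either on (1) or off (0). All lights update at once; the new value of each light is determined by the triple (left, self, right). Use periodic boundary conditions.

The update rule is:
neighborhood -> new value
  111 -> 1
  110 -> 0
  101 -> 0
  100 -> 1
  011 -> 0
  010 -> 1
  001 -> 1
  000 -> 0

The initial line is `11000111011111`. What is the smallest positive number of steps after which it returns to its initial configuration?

14

10101010001111
00101011010111
11101000010010
01001100111110
11110011011101
11101100001000
01000010011101
01100111101001
00011011001111
10100000110110
10110001000000
10001011100001
01011001010010
11000111011111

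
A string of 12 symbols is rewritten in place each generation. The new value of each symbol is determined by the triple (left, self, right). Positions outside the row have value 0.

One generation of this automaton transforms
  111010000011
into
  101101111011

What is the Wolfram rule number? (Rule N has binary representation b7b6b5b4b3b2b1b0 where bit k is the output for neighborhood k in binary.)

121

position 1: 111 → 0  (bit 7 = 0)
position 2: 110 → 1  (bit 6 = 1)
position 3: 101 → 1  (bit 5 = 1)
position 5: 100 → 1  (bit 4 = 1)
position 0: 011 → 1  (bit 3 = 1)
position 4: 010 → 0  (bit 2 = 0)
position 9: 001 → 0  (bit 1 = 0)
position 6: 000 → 1  (bit 0 = 1)
bits b7..b0 = 01111001 = 121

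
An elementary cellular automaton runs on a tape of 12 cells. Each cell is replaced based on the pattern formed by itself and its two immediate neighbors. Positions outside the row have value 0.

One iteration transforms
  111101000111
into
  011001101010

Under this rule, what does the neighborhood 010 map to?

At position 5 the neighborhood is 010; the next row has 1 there.

1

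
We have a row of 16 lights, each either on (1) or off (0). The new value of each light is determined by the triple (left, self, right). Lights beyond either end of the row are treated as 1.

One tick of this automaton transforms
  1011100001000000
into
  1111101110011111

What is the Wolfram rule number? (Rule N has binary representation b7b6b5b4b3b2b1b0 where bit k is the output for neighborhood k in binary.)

235

position 3: 111 → 1  (bit 7 = 1)
position 0: 110 → 1  (bit 6 = 1)
position 1: 101 → 1  (bit 5 = 1)
position 5: 100 → 0  (bit 4 = 0)
position 2: 011 → 1  (bit 3 = 1)
position 9: 010 → 0  (bit 2 = 0)
position 8: 001 → 1  (bit 1 = 1)
position 6: 000 → 1  (bit 0 = 1)
bits b7..b0 = 11101011 = 235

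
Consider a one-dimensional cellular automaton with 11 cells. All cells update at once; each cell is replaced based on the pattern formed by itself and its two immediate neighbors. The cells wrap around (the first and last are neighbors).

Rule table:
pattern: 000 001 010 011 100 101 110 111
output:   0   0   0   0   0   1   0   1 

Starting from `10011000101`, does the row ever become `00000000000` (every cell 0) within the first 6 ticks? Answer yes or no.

00000000010
00000000000
all cells are 0 at tick 2

yes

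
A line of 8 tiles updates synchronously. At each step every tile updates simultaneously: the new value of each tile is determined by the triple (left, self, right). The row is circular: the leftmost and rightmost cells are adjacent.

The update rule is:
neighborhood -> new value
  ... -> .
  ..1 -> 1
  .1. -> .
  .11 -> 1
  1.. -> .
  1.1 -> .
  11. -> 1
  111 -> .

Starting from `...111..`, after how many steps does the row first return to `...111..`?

..11.1..
.111....
11.1....
11.....1
.1....11
.....111
....11.1
...111..

8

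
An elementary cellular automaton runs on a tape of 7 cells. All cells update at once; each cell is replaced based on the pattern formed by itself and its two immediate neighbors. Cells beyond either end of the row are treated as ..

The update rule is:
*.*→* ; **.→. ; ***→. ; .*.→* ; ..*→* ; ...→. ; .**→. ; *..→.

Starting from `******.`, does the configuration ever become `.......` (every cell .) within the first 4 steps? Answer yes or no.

yes

step 1: .......
all cells are . at step 1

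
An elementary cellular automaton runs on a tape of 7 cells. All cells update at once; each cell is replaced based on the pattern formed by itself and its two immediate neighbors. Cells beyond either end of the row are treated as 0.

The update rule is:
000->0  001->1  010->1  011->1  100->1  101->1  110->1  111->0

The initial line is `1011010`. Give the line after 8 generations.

1111111
1000001
1100011
1110111
1011101
1110111  (repeats generation 4; period 2)
generation 8: 1110111

1110111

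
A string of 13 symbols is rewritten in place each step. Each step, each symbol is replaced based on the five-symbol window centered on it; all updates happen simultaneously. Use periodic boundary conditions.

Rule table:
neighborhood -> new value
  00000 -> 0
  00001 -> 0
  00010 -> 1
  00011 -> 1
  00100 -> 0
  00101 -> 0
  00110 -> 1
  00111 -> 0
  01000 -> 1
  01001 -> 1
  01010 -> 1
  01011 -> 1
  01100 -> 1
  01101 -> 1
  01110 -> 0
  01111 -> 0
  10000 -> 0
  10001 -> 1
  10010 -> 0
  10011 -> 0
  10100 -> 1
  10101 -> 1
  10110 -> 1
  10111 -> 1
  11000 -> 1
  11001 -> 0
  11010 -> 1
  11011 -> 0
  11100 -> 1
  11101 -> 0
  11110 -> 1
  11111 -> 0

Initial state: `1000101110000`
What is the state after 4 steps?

0000010010000

0111011011001
1100011011000
1111111011111
0000010010000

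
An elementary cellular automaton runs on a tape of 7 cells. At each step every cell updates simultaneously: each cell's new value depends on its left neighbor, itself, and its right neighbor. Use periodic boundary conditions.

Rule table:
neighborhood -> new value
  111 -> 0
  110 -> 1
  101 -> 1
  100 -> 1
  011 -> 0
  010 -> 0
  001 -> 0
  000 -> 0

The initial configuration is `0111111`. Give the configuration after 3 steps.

1000001
1100000
0110000

0110000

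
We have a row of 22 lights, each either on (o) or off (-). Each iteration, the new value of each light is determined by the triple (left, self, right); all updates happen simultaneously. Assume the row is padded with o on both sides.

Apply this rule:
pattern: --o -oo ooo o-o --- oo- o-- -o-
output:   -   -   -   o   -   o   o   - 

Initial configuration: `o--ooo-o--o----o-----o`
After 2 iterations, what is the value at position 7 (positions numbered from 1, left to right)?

o

iteration 1: oo---oo-o--o----o-----
iteration 2: -oo---oo-o--o----o----
position 7 holds o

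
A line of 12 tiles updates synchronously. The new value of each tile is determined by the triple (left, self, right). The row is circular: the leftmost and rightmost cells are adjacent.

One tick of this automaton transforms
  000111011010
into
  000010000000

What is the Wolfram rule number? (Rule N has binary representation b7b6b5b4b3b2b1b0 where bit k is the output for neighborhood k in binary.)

128

position 4: 111 → 1  (bit 7 = 1)
position 5: 110 → 0  (bit 6 = 0)
position 6: 101 → 0  (bit 5 = 0)
position 11: 100 → 0  (bit 4 = 0)
position 3: 011 → 0  (bit 3 = 0)
position 10: 010 → 0  (bit 2 = 0)
position 2: 001 → 0  (bit 1 = 0)
position 0: 000 → 0  (bit 0 = 0)
bits b7..b0 = 10000000 = 128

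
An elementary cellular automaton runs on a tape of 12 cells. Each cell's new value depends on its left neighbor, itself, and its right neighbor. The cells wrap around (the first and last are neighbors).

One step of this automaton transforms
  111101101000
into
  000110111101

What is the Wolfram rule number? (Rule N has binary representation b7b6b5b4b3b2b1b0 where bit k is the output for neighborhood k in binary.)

position 1: 111 → 0  (bit 7 = 0)
position 3: 110 → 1  (bit 6 = 1)
position 4: 101 → 1  (bit 5 = 1)
position 9: 100 → 1  (bit 4 = 1)
position 0: 011 → 0  (bit 3 = 0)
position 8: 010 → 1  (bit 2 = 1)
position 11: 001 → 1  (bit 1 = 1)
position 10: 000 → 0  (bit 0 = 0)
bits b7..b0 = 01110110 = 118

118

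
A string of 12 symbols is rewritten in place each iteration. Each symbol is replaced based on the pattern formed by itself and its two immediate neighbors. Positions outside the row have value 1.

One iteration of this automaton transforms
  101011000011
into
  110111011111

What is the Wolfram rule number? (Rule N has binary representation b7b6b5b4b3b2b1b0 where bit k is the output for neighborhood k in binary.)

235

position 11: 111 → 1  (bit 7 = 1)
position 0: 110 → 1  (bit 6 = 1)
position 1: 101 → 1  (bit 5 = 1)
position 6: 100 → 0  (bit 4 = 0)
position 4: 011 → 1  (bit 3 = 1)
position 2: 010 → 0  (bit 2 = 0)
position 9: 001 → 1  (bit 1 = 1)
position 7: 000 → 1  (bit 0 = 1)
bits b7..b0 = 11101011 = 235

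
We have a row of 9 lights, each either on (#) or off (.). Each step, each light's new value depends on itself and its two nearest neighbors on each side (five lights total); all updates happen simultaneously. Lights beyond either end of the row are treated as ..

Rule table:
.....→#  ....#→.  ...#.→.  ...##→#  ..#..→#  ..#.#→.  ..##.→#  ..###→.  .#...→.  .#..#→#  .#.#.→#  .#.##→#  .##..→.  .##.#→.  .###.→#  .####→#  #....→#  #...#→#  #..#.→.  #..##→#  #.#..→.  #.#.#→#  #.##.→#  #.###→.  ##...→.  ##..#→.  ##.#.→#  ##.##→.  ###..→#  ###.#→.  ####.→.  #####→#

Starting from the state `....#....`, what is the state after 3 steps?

##..#.###
#....#.##
#.#...##.

#.#...##.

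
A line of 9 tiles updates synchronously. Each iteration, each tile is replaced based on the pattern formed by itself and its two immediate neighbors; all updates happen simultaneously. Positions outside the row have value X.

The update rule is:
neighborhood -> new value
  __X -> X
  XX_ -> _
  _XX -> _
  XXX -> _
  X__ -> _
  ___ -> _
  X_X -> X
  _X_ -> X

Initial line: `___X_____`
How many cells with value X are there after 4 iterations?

__XX____X
_X_____X_
XX____XXX
_____X___
count of X: 1

1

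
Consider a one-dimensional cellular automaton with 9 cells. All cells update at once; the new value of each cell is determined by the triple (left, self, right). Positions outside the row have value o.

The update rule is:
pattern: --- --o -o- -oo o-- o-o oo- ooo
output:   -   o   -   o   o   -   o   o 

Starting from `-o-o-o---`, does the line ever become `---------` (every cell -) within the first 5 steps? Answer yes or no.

step 1: ------o-o
step 2: o----o--o
step 3: oo--o-ooo
step 4: oooo--ooo
step 5: ooooooooo
step 5 is ooooooooo, still not uniform -

no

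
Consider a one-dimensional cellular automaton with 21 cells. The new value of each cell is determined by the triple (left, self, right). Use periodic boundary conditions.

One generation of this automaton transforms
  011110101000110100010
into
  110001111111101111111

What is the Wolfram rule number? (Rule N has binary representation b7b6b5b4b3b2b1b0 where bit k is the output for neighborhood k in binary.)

position 2: 111 → 0  (bit 7 = 0)
position 4: 110 → 0  (bit 6 = 0)
position 5: 101 → 1  (bit 5 = 1)
position 9: 100 → 1  (bit 4 = 1)
position 1: 011 → 1  (bit 3 = 1)
position 6: 010 → 1  (bit 2 = 1)
position 0: 001 → 1  (bit 1 = 1)
position 10: 000 → 1  (bit 0 = 1)
bits b7..b0 = 00111111 = 63

63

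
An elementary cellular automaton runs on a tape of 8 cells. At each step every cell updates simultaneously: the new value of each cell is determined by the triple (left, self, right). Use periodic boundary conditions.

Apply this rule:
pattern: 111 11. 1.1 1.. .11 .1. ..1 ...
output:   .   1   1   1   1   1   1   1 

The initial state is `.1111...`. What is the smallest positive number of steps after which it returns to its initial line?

2

11..1111
.1111...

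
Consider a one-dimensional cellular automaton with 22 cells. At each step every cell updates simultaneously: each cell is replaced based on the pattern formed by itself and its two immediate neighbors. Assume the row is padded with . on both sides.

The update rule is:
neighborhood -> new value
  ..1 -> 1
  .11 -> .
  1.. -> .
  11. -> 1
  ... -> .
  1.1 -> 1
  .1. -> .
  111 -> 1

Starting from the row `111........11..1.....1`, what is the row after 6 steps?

.....1.1.1.....1......

.11.......1.1.1.....1.
1.1......1.1.1.....1..
.1......1.1.1.....1...
1......1.1.1.....1....
......1.1.1.....1.....
.....1.1.1.....1......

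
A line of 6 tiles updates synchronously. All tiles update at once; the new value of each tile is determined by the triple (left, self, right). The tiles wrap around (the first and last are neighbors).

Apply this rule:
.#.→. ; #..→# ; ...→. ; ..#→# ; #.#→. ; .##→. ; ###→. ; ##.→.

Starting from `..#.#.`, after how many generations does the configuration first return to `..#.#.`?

.#...#
..#.#.

2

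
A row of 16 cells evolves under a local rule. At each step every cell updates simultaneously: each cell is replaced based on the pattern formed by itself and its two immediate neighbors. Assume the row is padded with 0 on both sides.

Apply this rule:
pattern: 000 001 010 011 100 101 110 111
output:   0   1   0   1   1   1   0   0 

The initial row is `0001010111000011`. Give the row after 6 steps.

0010101100100110
0101011011011101
1010110110110010
0101101101101101
1011011011011010
0110110110110101

0110110110110101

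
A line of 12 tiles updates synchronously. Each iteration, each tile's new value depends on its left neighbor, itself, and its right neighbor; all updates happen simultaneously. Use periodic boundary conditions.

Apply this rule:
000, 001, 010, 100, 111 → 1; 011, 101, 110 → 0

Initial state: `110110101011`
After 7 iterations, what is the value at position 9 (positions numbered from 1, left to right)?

100000101001
011111101110
101111000101
000110111100
111000011011
110111100001
100011011110
position 9 holds 1

1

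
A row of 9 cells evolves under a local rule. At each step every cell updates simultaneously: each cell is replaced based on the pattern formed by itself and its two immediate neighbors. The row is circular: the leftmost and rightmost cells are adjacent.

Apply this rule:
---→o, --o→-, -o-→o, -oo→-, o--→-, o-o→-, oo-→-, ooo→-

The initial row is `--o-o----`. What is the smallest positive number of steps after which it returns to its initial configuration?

step 1: o-o-o-ooo
step 2: --o-o----

2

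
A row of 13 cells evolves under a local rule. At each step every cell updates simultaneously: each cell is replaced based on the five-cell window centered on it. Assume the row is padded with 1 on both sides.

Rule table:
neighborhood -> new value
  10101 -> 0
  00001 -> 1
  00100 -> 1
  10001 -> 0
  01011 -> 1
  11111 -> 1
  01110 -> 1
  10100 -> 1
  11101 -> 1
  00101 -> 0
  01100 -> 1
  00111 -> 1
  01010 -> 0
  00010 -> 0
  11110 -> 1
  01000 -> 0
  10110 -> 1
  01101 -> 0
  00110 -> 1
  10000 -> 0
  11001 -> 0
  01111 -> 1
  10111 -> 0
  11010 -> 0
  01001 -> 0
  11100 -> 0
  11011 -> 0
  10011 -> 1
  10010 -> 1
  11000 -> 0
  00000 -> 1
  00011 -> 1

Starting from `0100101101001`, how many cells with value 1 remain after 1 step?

7

step 1: 0101011001011
count of 1: 7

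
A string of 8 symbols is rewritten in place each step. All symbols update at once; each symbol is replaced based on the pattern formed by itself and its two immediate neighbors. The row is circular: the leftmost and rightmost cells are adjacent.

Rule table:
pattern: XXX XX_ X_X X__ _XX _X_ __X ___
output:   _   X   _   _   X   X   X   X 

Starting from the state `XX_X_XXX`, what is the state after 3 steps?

_X_X_X_X

_X_X_X__
XX_X_X_X
_X_X_X_X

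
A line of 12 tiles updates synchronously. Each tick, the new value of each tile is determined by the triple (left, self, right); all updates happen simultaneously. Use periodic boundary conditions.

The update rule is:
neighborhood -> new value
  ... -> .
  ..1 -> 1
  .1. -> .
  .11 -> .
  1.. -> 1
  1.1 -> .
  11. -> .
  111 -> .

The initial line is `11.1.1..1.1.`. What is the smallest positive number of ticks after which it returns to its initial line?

14

......11....
.....1..1...
....1.11.1..
...1......1.
..1.1....1.1
11...1..1...
..1.1.11.1.1
11..........
..1........1
11.1......1.
....1....1..
...1.1..1.1.
..1...11...1
11.1.1..1.1.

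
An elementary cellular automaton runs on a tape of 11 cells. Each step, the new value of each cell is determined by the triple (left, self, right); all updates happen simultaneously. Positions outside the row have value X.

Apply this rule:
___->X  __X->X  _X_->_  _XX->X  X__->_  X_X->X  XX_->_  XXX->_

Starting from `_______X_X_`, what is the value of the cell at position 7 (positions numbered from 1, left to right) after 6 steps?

step 1: _XXXXXX_X_X
step 2: XX_____X_XX
step 3: ___XXXX_XX_
step 4: _XXX___XX_X
step 5: XX___XXX_XX
step 6: ___XXX__XX_
position 7 holds _

_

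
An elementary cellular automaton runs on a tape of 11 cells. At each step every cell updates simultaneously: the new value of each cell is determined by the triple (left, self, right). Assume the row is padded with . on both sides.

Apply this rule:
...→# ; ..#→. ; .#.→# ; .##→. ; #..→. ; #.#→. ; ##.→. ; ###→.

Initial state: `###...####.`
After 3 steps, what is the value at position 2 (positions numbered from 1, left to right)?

....#......
###.#.#####
....#......
position 2 holds .

.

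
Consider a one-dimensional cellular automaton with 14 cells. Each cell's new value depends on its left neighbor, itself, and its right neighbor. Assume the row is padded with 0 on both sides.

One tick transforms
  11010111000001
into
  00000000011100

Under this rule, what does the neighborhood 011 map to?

0

At position 0 the neighborhood is 011; the next row has 0 there.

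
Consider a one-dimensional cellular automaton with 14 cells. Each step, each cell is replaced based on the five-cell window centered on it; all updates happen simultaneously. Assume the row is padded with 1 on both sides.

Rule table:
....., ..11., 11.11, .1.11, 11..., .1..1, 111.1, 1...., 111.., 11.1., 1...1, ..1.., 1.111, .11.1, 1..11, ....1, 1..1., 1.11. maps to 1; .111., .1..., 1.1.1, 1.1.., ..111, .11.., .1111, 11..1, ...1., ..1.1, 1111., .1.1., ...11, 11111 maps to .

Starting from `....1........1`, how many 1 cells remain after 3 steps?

10

111.1.111111..
..11.11....1.1
.11111.111..11
count of 1: 10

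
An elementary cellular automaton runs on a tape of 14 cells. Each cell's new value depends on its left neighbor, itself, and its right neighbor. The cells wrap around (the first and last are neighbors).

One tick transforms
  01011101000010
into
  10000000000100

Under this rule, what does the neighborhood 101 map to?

At position 2 the neighborhood is 101; the next row has 0 there.

0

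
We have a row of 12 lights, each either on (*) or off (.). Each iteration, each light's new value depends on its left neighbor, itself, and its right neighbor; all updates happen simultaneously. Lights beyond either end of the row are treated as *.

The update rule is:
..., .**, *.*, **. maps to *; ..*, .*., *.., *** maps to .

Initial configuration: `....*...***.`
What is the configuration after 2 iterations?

***.*..*.**.

.**...*.*.**
***.*..*.**.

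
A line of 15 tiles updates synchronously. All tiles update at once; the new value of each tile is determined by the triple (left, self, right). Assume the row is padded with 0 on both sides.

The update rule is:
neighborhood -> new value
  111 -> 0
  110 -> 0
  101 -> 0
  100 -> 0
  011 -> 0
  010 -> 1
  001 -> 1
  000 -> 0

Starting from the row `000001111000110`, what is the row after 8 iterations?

100011000000000

000010000001000
000110000011000
001000000100000
011000001100000
100000010000000
100000110000000
100001000000000
100011000000000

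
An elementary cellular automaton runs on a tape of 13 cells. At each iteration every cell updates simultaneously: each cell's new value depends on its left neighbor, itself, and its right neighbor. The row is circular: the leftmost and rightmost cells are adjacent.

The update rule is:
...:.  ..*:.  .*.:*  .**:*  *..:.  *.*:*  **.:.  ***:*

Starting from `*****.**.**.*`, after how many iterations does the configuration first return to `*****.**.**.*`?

13

iteration 1: ****.**.**.**
iteration 2: ***.**.**.***
iteration 3: **.**.**.****
iteration 4: *.**.**.*****
iteration 5: .**.**.******
iteration 6: **.**.******.
iteration 7: *.**.******.*
iteration 8: .**.******.**
iteration 9: **.******.**.
iteration 10: *.******.**.*
iteration 11: .******.**.**
iteration 12: ******.**.**.
iteration 13: *****.**.**.*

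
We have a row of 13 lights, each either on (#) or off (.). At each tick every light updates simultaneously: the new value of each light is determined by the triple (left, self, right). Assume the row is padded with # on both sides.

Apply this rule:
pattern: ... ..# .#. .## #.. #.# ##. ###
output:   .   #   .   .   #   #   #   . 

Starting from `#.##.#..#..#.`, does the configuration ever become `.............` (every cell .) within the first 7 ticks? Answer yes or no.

##.##.##.##.#
.##.##.##.##.
#.##.##.##.##
##.##.##.##..
.##.##.##.###
#.##.##.##...
##.##.##.##.#
tick 7 is ##.##.##.##.#, still not uniform .

no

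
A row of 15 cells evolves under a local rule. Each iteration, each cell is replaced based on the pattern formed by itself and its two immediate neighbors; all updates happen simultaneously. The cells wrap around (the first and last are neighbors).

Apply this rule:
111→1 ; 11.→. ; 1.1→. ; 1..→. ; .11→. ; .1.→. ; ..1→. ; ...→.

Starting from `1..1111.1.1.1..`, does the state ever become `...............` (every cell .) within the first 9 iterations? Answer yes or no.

yes

....11.........
...............
all cells are . at iteration 2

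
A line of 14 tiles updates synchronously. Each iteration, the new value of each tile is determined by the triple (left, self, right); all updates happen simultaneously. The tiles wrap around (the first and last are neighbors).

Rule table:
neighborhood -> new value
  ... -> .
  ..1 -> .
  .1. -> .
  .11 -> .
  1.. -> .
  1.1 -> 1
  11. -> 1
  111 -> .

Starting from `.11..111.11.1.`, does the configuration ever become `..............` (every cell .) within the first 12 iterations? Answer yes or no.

yes

..1....11.11..
........11.1..
.........11...
..........1...
..............
all cells are . at iteration 5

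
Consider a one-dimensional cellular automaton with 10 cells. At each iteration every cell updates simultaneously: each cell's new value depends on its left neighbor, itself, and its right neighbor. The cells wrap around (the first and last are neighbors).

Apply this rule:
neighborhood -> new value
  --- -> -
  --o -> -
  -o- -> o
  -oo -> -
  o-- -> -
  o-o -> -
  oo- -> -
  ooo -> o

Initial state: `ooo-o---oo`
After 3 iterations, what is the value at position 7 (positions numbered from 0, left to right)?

-

oo--o----o
o---o-----
o---o-----
position 7 holds -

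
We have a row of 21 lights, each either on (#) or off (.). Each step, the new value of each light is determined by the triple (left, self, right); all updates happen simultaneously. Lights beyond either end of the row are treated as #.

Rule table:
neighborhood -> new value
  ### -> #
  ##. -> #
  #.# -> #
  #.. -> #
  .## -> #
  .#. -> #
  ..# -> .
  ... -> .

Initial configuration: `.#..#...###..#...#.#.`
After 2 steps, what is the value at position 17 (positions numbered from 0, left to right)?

#

step 1: ###.##..####.##..####
step 2: #######.########.####
position 17 holds #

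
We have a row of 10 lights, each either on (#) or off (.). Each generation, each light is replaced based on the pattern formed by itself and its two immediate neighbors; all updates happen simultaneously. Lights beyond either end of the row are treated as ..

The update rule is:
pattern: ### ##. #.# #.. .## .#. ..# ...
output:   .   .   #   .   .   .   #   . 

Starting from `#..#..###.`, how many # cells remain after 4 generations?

1

generation 1: ..#..#....
generation 2: .#..#.....
generation 3: #..#......
generation 4: ..#.......
count of #: 1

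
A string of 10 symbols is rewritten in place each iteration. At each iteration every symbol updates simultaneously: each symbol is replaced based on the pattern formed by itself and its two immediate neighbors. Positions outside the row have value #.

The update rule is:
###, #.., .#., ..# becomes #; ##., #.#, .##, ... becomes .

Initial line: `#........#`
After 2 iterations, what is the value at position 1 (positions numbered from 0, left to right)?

.#......#.
.##....##.
position 1 holds #

#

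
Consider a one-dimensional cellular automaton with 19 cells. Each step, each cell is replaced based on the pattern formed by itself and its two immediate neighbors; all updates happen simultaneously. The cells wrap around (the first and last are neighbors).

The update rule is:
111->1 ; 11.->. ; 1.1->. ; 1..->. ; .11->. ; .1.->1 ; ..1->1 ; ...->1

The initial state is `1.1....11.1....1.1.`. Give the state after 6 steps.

..1..11..1.111111.1

1.1.111...1.1111.1.
1.1..1..111..11..1.
1.1.11.1.1..1...11.
1.1....1.1.11.11...
1.1.1111.1.......11
..1..11..1.111111.1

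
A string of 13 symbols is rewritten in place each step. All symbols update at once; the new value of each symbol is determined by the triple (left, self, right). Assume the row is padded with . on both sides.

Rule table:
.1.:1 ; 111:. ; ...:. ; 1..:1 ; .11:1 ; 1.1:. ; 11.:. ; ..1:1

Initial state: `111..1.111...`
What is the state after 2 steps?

1..111.1..1..
1111...11111.

1111...11111.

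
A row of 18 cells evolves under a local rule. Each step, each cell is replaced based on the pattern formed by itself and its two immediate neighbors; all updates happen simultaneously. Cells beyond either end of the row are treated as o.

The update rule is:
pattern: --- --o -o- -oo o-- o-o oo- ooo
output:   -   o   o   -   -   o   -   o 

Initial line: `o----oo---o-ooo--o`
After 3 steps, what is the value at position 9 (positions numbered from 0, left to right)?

o

step 1: ----o----ooo-o--o-
step 2: ---oo---o-o-oo-ooo
step 3: --o----ooooo--o-oo
position 9 holds o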